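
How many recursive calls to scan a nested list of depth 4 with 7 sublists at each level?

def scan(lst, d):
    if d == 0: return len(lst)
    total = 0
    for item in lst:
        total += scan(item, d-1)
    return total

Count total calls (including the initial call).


At depth 0 (root): 1 call
At depth 1: each of 1 parents calls scan on 7 children = 7 calls
At depth 2: each of 7 parents calls scan on 7 children = 49 calls
At depth 3: each of 49 parents calls scan on 7 children = 343 calls
At depth 4: each of 343 parents calls scan on 7 children = 2401 calls
Total: 1 + 7 + 49 + 343 + 2401 = 2801

2801


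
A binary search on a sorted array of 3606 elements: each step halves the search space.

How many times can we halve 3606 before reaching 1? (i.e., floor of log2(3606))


3606 / 2 = 1803
1803 / 2 = 901
901 / 2 = 450
450 / 2 = 225
225 / 2 = 112
112 / 2 = 56
56 / 2 = 28
28 / 2 = 14
14 / 2 = 7
7 / 2 = 3
3 / 2 = 1
Reached 1 after 11 halvings

11


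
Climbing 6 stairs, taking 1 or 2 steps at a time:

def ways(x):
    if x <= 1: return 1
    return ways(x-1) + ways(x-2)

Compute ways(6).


Building up from base cases:
ways(0) = 1
ways(1) = 1
ways(2) = ways(1) + ways(0) = 1 + 1 = 2
ways(3) = ways(2) + ways(1) = 2 + 1 = 3
ways(4) = ways(3) + ways(2) = 3 + 2 = 5
ways(5) = ways(4) + ways(3) = 5 + 3 = 8
ways(6) = ways(5) + ways(4) = 8 + 5 = 13

13


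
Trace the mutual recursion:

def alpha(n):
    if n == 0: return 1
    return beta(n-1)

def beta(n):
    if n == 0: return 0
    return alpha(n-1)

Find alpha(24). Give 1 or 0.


alpha(24) = beta(23)
beta(23) = alpha(22)
alpha(22) = beta(21)
beta(21) = alpha(20)
alpha(20) = beta(19)
beta(19) = alpha(18)
alpha(18) = beta(17)
beta(17) = alpha(16)
alpha(16) = beta(15)
beta(15) = alpha(14)
alpha(14) = beta(13)
beta(13) = alpha(12)
alpha(12) = beta(11)
beta(11) = alpha(10)
alpha(10) = beta(9)
beta(9) = alpha(8)
alpha(8) = beta(7)
beta(7) = alpha(6)
alpha(6) = beta(5)
beta(5) = alpha(4)
alpha(4) = beta(3)
beta(3) = alpha(2)
alpha(2) = beta(1)
beta(1) = alpha(0)
alpha(0) = 1  (base case)
Result: 1

1


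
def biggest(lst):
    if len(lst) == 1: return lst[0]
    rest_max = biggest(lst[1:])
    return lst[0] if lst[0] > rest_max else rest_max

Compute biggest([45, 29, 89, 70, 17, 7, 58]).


biggest([45, 29, 89, 70, 17, 7, 58]): compare 45 with biggest([29, 89, 70, 17, 7, 58])
biggest([29, 89, 70, 17, 7, 58]): compare 29 with biggest([89, 70, 17, 7, 58])
biggest([89, 70, 17, 7, 58]): compare 89 with biggest([70, 17, 7, 58])
biggest([70, 17, 7, 58]): compare 70 with biggest([17, 7, 58])
biggest([17, 7, 58]): compare 17 with biggest([7, 58])
biggest([7, 58]): compare 7 with biggest([58])
biggest([58]) = 58  (base case)
Compare 7 with 58 -> 58
Compare 17 with 58 -> 58
Compare 70 with 58 -> 70
Compare 89 with 70 -> 89
Compare 29 with 89 -> 89
Compare 45 with 89 -> 89

89


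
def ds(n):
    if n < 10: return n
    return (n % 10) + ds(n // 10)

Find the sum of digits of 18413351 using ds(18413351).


ds(18413351) = 1 + ds(1841335)
ds(1841335) = 5 + ds(184133)
ds(184133) = 3 + ds(18413)
ds(18413) = 3 + ds(1841)
ds(1841) = 1 + ds(184)
ds(184) = 4 + ds(18)
ds(18) = 8 + ds(1)
ds(1) = 1  (base case)
Total: 1 + 5 + 3 + 3 + 1 + 4 + 8 + 1 = 26

26


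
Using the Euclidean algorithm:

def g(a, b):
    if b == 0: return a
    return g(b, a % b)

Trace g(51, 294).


g(51, 294) = g(294, 51)
g(294, 51) = g(51, 39)
g(51, 39) = g(39, 12)
g(39, 12) = g(12, 3)
g(12, 3) = g(3, 0)
g(3, 0) = 3  (base case)

3


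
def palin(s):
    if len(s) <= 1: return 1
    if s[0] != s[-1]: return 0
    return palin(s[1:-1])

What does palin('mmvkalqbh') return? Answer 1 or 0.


palin('mmvkalqbh'): s[0]='m' != s[-1]='h' -> return 0
Result: 0 (not a palindrome)

0


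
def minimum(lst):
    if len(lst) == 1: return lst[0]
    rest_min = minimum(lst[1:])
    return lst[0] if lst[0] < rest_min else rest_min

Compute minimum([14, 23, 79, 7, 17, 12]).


minimum([14, 23, 79, 7, 17, 12]): compare 14 with minimum([23, 79, 7, 17, 12])
minimum([23, 79, 7, 17, 12]): compare 23 with minimum([79, 7, 17, 12])
minimum([79, 7, 17, 12]): compare 79 with minimum([7, 17, 12])
minimum([7, 17, 12]): compare 7 with minimum([17, 12])
minimum([17, 12]): compare 17 with minimum([12])
minimum([12]) = 12  (base case)
Compare 17 with 12 -> 12
Compare 7 with 12 -> 7
Compare 79 with 7 -> 7
Compare 23 with 7 -> 7
Compare 14 with 7 -> 7

7


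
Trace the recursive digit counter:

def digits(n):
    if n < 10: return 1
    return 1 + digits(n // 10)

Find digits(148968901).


digits(148968901) = 1 + digits(14896890)
digits(14896890) = 1 + digits(1489689)
digits(1489689) = 1 + digits(148968)
digits(148968) = 1 + digits(14896)
digits(14896) = 1 + digits(1489)
digits(1489) = 1 + digits(148)
digits(148) = 1 + digits(14)
digits(14) = 1 + digits(1)
digits(1) = 1  (base case: 1 < 10)
Unwinding: 1 + 1 + 1 + 1 + 1 + 1 + 1 + 1 + 1 = 9

9


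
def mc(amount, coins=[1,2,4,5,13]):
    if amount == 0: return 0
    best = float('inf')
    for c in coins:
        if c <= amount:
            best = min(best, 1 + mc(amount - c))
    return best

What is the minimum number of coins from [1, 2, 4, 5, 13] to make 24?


Building up with DP:
mc(0) = 0
mc(1) = min(1+mc(0)=1+0=1) = 1
mc(2) = min(1+mc(1)=1+1=2, 1+mc(0)=1+0=1) = 1
mc(3) = min(1+mc(2)=1+1=2, 1+mc(1)=1+1=2) = 2
mc(4) = min(1+mc(3)=1+2=3, 1+mc(2)=1+1=2, 1+mc(0)=1+0=1) = 1
mc(5) = min(1+mc(4)=1+1=2, 1+mc(3)=1+2=3, 1+mc(1)=1+1=2, 1+mc(0)=1+0=1) = 1
mc(6) = min(1+mc(5)=1+1=2, 1+mc(4)=1+1=2, 1+mc(2)=1+1=2, 1+mc(1)=1+1=2) = 2
mc(7) = min(1+mc(6)=1+2=3, 1+mc(5)=1+1=2, 1+mc(3)=1+2=3, 1+mc(2)=1+1=2) = 2
mc(8) = min(1+mc(7)=1+2=3, 1+mc(6)=1+2=3, 1+mc(4)=1+1=2, 1+mc(3)=1+2=3) = 2
mc(9) = min(1+mc(8)=1+2=3, 1+mc(7)=1+2=3, 1+mc(5)=1+1=2, 1+mc(4)=1+1=2) = 2
mc(10) = min(1+mc(9)=1+2=3, 1+mc(8)=1+2=3, 1+mc(6)=1+2=3, 1+mc(5)=1+1=2) = 2
mc(11) = min(1+mc(10)=1+2=3, 1+mc(9)=1+2=3, 1+mc(7)=1+2=3, 1+mc(6)=1+2=3) = 3
mc(12) = min(1+mc(11)=1+3=4, 1+mc(10)=1+2=3, 1+mc(8)=1+2=3, 1+mc(7)=1+2=3) = 3
mc(13) = min(1+mc(12)=1+3=4, 1+mc(11)=1+3=4, 1+mc(9)=1+2=3, 1+mc(8)=1+2=3, 1+mc(0)=1+0=1) = 1
mc(14) = min(1+mc(13)=1+1=2, 1+mc(12)=1+3=4, 1+mc(10)=1+2=3, 1+mc(9)=1+2=3, 1+mc(1)=1+1=2) = 2
mc(15) = min(1+mc(14)=1+2=3, 1+mc(13)=1+1=2, 1+mc(11)=1+3=4, 1+mc(10)=1+2=3, 1+mc(2)=1+1=2) = 2
mc(16) = min(1+mc(15)=1+2=3, 1+mc(14)=1+2=3, 1+mc(12)=1+3=4, 1+mc(11)=1+3=4, 1+mc(3)=1+2=3) = 3
mc(17) = min(1+mc(16)=1+3=4, 1+mc(15)=1+2=3, 1+mc(13)=1+1=2, 1+mc(12)=1+3=4, 1+mc(4)=1+1=2) = 2
mc(18) = min(1+mc(17)=1+2=3, 1+mc(16)=1+3=4, 1+mc(14)=1+2=3, 1+mc(13)=1+1=2, 1+mc(5)=1+1=2) = 2
mc(19) = min(1+mc(18)=1+2=3, 1+mc(17)=1+2=3, 1+mc(15)=1+2=3, 1+mc(14)=1+2=3, 1+mc(6)=1+2=3) = 3
mc(20) = min(1+mc(19)=1+3=4, 1+mc(18)=1+2=3, 1+mc(16)=1+3=4, 1+mc(15)=1+2=3, 1+mc(7)=1+2=3) = 3
mc(21) = min(1+mc(20)=1+3=4, 1+mc(19)=1+3=4, 1+mc(17)=1+2=3, 1+mc(16)=1+3=4, 1+mc(8)=1+2=3) = 3
mc(22) = min(1+mc(21)=1+3=4, 1+mc(20)=1+3=4, 1+mc(18)=1+2=3, 1+mc(17)=1+2=3, 1+mc(9)=1+2=3) = 3
mc(23) = min(1+mc(22)=1+3=4, 1+mc(21)=1+3=4, 1+mc(19)=1+3=4, 1+mc(18)=1+2=3, 1+mc(10)=1+2=3) = 3
mc(24) = min(1+mc(23)=1+3=4, 1+mc(22)=1+3=4, 1+mc(20)=1+3=4, 1+mc(19)=1+3=4, 1+mc(11)=1+3=4) = 4

4


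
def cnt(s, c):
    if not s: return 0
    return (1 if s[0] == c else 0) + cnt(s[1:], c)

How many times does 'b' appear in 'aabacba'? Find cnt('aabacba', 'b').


s[0]='a' != 'b' -> 0
s[0]='a' != 'b' -> 0
s[0]='b' == 'b' -> 1
s[0]='a' != 'b' -> 0
s[0]='c' != 'b' -> 0
s[0]='b' == 'b' -> 1
s[0]='a' != 'b' -> 0
Sum: 0 + 0 + 1 + 0 + 0 + 1 + 0 = 2

2


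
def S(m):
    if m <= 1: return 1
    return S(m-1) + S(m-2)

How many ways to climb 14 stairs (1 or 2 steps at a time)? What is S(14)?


Building up from base cases:
S(0) = 1
S(1) = 1
S(2) = S(1) + S(0) = 1 + 1 = 2
S(3) = S(2) + S(1) = 2 + 1 = 3
S(4) = S(3) + S(2) = 3 + 2 = 5
S(5) = S(4) + S(3) = 5 + 3 = 8
S(6) = S(5) + S(4) = 8 + 5 = 13
S(7) = S(6) + S(5) = 13 + 8 = 21
S(8) = S(7) + S(6) = 21 + 13 = 34
S(9) = S(8) + S(7) = 34 + 21 = 55
S(10) = S(9) + S(8) = 55 + 34 = 89
S(11) = S(10) + S(9) = 89 + 55 = 144
S(12) = S(11) + S(10) = 144 + 89 = 233
S(13) = S(12) + S(11) = 233 + 144 = 377
S(14) = S(13) + S(12) = 377 + 233 = 610

610


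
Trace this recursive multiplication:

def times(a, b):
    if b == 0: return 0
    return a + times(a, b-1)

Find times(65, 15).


times(65, 15) = 65 + times(65, 14)
times(65, 14) = 65 + times(65, 13)
times(65, 13) = 65 + times(65, 12)
times(65, 12) = 65 + times(65, 11)
times(65, 11) = 65 + times(65, 10)
times(65, 10) = 65 + times(65, 9)
times(65, 9) = 65 + times(65, 8)
times(65, 8) = 65 + times(65, 7)
times(65, 7) = 65 + times(65, 6)
times(65, 6) = 65 + times(65, 5)
times(65, 5) = 65 + times(65, 4)
times(65, 4) = 65 + times(65, 3)
times(65, 3) = 65 + times(65, 2)
times(65, 2) = 65 + times(65, 1)
times(65, 1) = 65 + times(65, 0)
times(65, 0) = 0  (base case)
Total: 65 + 65 + 65 + 65 + 65 + 65 + 65 + 65 + 65 + 65 + 65 + 65 + 65 + 65 + 65 + 0 = 975

975


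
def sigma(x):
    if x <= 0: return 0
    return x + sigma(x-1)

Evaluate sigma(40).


sigma(40)
= 40 + 39 + 38 + 37 + 36 + 35 + 34 + 33 + 32 + 31 + 30 + 29 + 28 + 27 + 26 + 25 + 24 + 23 + 22 + 21 + 20 + 19 + 18 + 17 + 16 + 15 + 14 + 13 + 12 + 11 + 10 + 9 + 8 + 7 + 6 + 5 + 4 + 3 + 2 + 1 + sigma(0)
= 40 + 39 + 38 + 37 + 36 + 35 + 34 + 33 + 32 + 31 + 30 + 29 + 28 + 27 + 26 + 25 + 24 + 23 + 22 + 21 + 20 + 19 + 18 + 17 + 16 + 15 + 14 + 13 + 12 + 11 + 10 + 9 + 8 + 7 + 6 + 5 + 4 + 3 + 2 + 1 + 0
= 820

820


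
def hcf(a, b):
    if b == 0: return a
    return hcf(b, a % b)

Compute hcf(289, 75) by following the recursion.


hcf(289, 75) = hcf(75, 64)
hcf(75, 64) = hcf(64, 11)
hcf(64, 11) = hcf(11, 9)
hcf(11, 9) = hcf(9, 2)
hcf(9, 2) = hcf(2, 1)
hcf(2, 1) = hcf(1, 0)
hcf(1, 0) = 1  (base case)

1


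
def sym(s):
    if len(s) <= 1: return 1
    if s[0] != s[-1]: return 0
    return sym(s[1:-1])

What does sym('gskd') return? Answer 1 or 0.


sym('gskd'): s[0]='g' != s[-1]='d' -> return 0
Result: 0 (not a palindrome)

0


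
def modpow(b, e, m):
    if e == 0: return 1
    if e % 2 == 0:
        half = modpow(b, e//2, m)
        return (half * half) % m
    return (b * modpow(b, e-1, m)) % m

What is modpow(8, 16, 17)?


modpow(8, 16, 17): e is even, compute modpow(8, 8, 17)
  modpow(8, 8, 17): e is even, compute modpow(8, 4, 17)
    modpow(8, 4, 17): e is even, compute modpow(8, 2, 17)
      modpow(8, 2, 17): e is even, compute modpow(8, 1, 17)
        modpow(8, 1, 17): e is odd, compute modpow(8, 0, 17)
          modpow(8, 0, 17) = 1
        (8 * 1) % 17 = 8
      half=8, (8*8) % 17 = 13
    half=13, (13*13) % 17 = 16
  half=16, (16*16) % 17 = 1
half=1, (1*1) % 17 = 1

1


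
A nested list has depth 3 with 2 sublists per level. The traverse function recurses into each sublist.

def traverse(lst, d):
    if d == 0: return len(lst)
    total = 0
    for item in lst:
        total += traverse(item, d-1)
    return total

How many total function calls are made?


At depth 0 (root): 1 call
At depth 1: each of 1 parents calls traverse on 2 children = 2 calls
At depth 2: each of 2 parents calls traverse on 2 children = 4 calls
At depth 3: each of 4 parents calls traverse on 2 children = 8 calls
Total: 1 + 2 + 4 + 8 = 15

15


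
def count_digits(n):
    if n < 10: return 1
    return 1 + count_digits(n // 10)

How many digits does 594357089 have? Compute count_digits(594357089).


count_digits(594357089) = 1 + count_digits(59435708)
count_digits(59435708) = 1 + count_digits(5943570)
count_digits(5943570) = 1 + count_digits(594357)
count_digits(594357) = 1 + count_digits(59435)
count_digits(59435) = 1 + count_digits(5943)
count_digits(5943) = 1 + count_digits(594)
count_digits(594) = 1 + count_digits(59)
count_digits(59) = 1 + count_digits(5)
count_digits(5) = 1  (base case: 5 < 10)
Unwinding: 1 + 1 + 1 + 1 + 1 + 1 + 1 + 1 + 1 = 9

9


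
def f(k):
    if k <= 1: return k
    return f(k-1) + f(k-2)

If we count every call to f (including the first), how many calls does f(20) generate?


Let C(n) = total calls for f(n)
C(0) = 1, C(1) = 1
C(2) = 1 + C(1) + C(0) = 1 + 1 + 1 = 3
C(3) = 1 + C(2) + C(1) = 1 + 3 + 1 = 5
C(4) = 1 + C(3) + C(2) = 1 + 5 + 3 = 9
C(5) = 1 + C(4) + C(3) = 1 + 9 + 5 = 15
C(6) = 1 + C(5) + C(4) = 1 + 15 + 9 = 25
C(7) = 1 + C(6) + C(5) = 1 + 25 + 15 = 41
C(8) = 1 + C(7) + C(6) = 1 + 41 + 25 = 67
C(9) = 1 + C(8) + C(7) = 1 + 67 + 41 = 109
C(10) = 1 + C(9) + C(8) = 1 + 109 + 67 = 177
C(11) = 1 + C(10) + C(9) = 1 + 177 + 109 = 287
C(12) = 1 + C(11) + C(10) = 1 + 287 + 177 = 465
C(13) = 1 + C(12) + C(11) = 1 + 465 + 287 = 753
C(14) = 1 + C(13) + C(12) = 1 + 753 + 465 = 1219
C(15) = 1 + C(14) + C(13) = 1 + 1219 + 753 = 1973
C(16) = 1 + C(15) + C(14) = 1 + 1973 + 1219 = 3193
C(17) = 1 + C(16) + C(15) = 1 + 3193 + 1973 = 5167
C(18) = 1 + C(17) + C(16) = 1 + 5167 + 3193 = 8361
C(19) = 1 + C(18) + C(17) = 1 + 8361 + 5167 = 13529
C(20) = 1 + C(19) + C(18) = 1 + 13529 + 8361 = 21891

21891


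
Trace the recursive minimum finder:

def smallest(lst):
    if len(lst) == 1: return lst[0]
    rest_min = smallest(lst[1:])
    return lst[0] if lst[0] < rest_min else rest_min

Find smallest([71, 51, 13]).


smallest([71, 51, 13]): compare 71 with smallest([51, 13])
smallest([51, 13]): compare 51 with smallest([13])
smallest([13]) = 13  (base case)
Compare 51 with 13 -> 13
Compare 71 with 13 -> 13

13


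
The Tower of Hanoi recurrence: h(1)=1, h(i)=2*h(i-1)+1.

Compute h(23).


h(23) = 2 * h(22) + 1
h(22) = 2 * h(21) + 1
h(21) = 2 * h(20) + 1
h(20) = 2 * h(19) + 1
h(19) = 2 * h(18) + 1
h(18) = 2 * h(17) + 1
h(17) = 2 * h(16) + 1
h(16) = 2 * h(15) + 1
h(15) = 2 * h(14) + 1
h(14) = 2 * h(13) + 1
h(13) = 2 * h(12) + 1
h(12) = 2 * h(11) + 1
h(11) = 2 * h(10) + 1
h(10) = 2 * h(9) + 1
h(9) = 2 * h(8) + 1
h(8) = 2 * h(7) + 1
h(7) = 2 * h(6) + 1
h(6) = 2 * h(5) + 1
h(5) = 2 * h(4) + 1
h(4) = 2 * h(3) + 1
h(3) = 2 * h(2) + 1
h(2) = 2 * h(1) + 1
h(1) = 1  (base case)
h(2) = 2 * 1 + 1 = 3
h(3) = 2 * 3 + 1 = 7
h(4) = 2 * 7 + 1 = 15
h(5) = 2 * 15 + 1 = 31
h(6) = 2 * 31 + 1 = 63
h(7) = 2 * 63 + 1 = 127
h(8) = 2 * 127 + 1 = 255
h(9) = 2 * 255 + 1 = 511
h(10) = 2 * 511 + 1 = 1023
h(11) = 2 * 1023 + 1 = 2047
h(12) = 2 * 2047 + 1 = 4095
h(13) = 2 * 4095 + 1 = 8191
h(14) = 2 * 8191 + 1 = 16383
h(15) = 2 * 16383 + 1 = 32767
h(16) = 2 * 32767 + 1 = 65535
h(17) = 2 * 65535 + 1 = 131071
h(18) = 2 * 131071 + 1 = 262143
h(19) = 2 * 262143 + 1 = 524287
h(20) = 2 * 524287 + 1 = 1048575
h(21) = 2 * 1048575 + 1 = 2097151
h(22) = 2 * 2097151 + 1 = 4194303
h(23) = 2 * 4194303 + 1 = 8388607

8388607


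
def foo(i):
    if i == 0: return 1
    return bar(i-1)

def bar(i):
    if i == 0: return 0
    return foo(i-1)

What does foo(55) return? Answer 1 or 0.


foo(55) = bar(54)
bar(54) = foo(53)
foo(53) = bar(52)
bar(52) = foo(51)
foo(51) = bar(50)
bar(50) = foo(49)
foo(49) = bar(48)
bar(48) = foo(47)
foo(47) = bar(46)
bar(46) = foo(45)
foo(45) = bar(44)
bar(44) = foo(43)
foo(43) = bar(42)
bar(42) = foo(41)
foo(41) = bar(40)
bar(40) = foo(39)
foo(39) = bar(38)
bar(38) = foo(37)
foo(37) = bar(36)
bar(36) = foo(35)
foo(35) = bar(34)
bar(34) = foo(33)
foo(33) = bar(32)
bar(32) = foo(31)
foo(31) = bar(30)
bar(30) = foo(29)
foo(29) = bar(28)
bar(28) = foo(27)
foo(27) = bar(26)
bar(26) = foo(25)
foo(25) = bar(24)
bar(24) = foo(23)
foo(23) = bar(22)
bar(22) = foo(21)
foo(21) = bar(20)
bar(20) = foo(19)
foo(19) = bar(18)
bar(18) = foo(17)
foo(17) = bar(16)
bar(16) = foo(15)
foo(15) = bar(14)
bar(14) = foo(13)
foo(13) = bar(12)
bar(12) = foo(11)
foo(11) = bar(10)
bar(10) = foo(9)
foo(9) = bar(8)
bar(8) = foo(7)
foo(7) = bar(6)
bar(6) = foo(5)
foo(5) = bar(4)
bar(4) = foo(3)
foo(3) = bar(2)
bar(2) = foo(1)
foo(1) = bar(0)
bar(0) = 0  (base case)
Result: 0

0


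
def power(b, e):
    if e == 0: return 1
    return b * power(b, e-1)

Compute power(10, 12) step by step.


power(10, 12)
= 10 * power(10, 11)
= 10 * 10 * power(10, 10)
= 10 * 10 * 10 * power(10, 9)
= 10 * 10 * 10 * 10 * power(10, 8)
= 10 * 10 * 10 * 10 * 10 * power(10, 7)
= 10 * 10 * 10 * 10 * 10 * 10 * power(10, 6)
= 10 * 10 * 10 * 10 * 10 * 10 * 10 * power(10, 5)
= 10 * 10 * 10 * 10 * 10 * 10 * 10 * 10 * power(10, 4)
= 10 * 10 * 10 * 10 * 10 * 10 * 10 * 10 * 10 * power(10, 3)
= 10 * 10 * 10 * 10 * 10 * 10 * 10 * 10 * 10 * 10 * power(10, 2)
= 10 * 10 * 10 * 10 * 10 * 10 * 10 * 10 * 10 * 10 * 10 * power(10, 1)
= 10 * 10 * 10 * 10 * 10 * 10 * 10 * 10 * 10 * 10 * 10 * 10 * power(10, 0)
= 10 * 10 * 10 * 10 * 10 * 10 * 10 * 10 * 10 * 10 * 10 * 10 * 1
= 1000000000000

1000000000000


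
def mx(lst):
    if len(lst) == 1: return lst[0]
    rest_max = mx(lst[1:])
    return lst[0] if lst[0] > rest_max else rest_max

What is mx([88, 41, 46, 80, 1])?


mx([88, 41, 46, 80, 1]): compare 88 with mx([41, 46, 80, 1])
mx([41, 46, 80, 1]): compare 41 with mx([46, 80, 1])
mx([46, 80, 1]): compare 46 with mx([80, 1])
mx([80, 1]): compare 80 with mx([1])
mx([1]) = 1  (base case)
Compare 80 with 1 -> 80
Compare 46 with 80 -> 80
Compare 41 with 80 -> 80
Compare 88 with 80 -> 88

88


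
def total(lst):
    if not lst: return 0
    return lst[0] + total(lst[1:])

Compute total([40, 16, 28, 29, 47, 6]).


total([40, 16, 28, 29, 47, 6]) = 40 + total([16, 28, 29, 47, 6])
total([16, 28, 29, 47, 6]) = 16 + total([28, 29, 47, 6])
total([28, 29, 47, 6]) = 28 + total([29, 47, 6])
total([29, 47, 6]) = 29 + total([47, 6])
total([47, 6]) = 47 + total([6])
total([6]) = 6 + total([])
total([]) = 0  (base case)
Total: 40 + 16 + 28 + 29 + 47 + 6 + 0 = 166

166


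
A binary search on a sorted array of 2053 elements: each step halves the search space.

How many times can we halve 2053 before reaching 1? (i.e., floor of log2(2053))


2053 / 2 = 1026
1026 / 2 = 513
513 / 2 = 256
256 / 2 = 128
128 / 2 = 64
64 / 2 = 32
32 / 2 = 16
16 / 2 = 8
8 / 2 = 4
4 / 2 = 2
2 / 2 = 1
Reached 1 after 11 halvings

11


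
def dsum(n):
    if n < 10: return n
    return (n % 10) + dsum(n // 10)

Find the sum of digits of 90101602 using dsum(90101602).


dsum(90101602) = 2 + dsum(9010160)
dsum(9010160) = 0 + dsum(901016)
dsum(901016) = 6 + dsum(90101)
dsum(90101) = 1 + dsum(9010)
dsum(9010) = 0 + dsum(901)
dsum(901) = 1 + dsum(90)
dsum(90) = 0 + dsum(9)
dsum(9) = 9  (base case)
Total: 2 + 0 + 6 + 1 + 0 + 1 + 0 + 9 = 19

19


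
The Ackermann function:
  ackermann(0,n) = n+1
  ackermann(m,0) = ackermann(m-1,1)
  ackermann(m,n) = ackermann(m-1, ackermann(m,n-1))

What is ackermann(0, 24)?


ackermann(0, 24) = 25
Result: ackermann(0, 24) = 25

25


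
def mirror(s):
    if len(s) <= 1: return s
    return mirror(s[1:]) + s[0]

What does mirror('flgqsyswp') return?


mirror('flgqsyswp') = mirror('lgqsyswp') + 'f'
mirror('lgqsyswp') = mirror('gqsyswp') + 'l'
mirror('gqsyswp') = mirror('qsyswp') + 'g'
mirror('qsyswp') = mirror('syswp') + 'q'
mirror('syswp') = mirror('yswp') + 's'
mirror('yswp') = mirror('swp') + 'y'
mirror('swp') = mirror('wp') + 's'
mirror('wp') = mirror('p') + 'w'
mirror('p') = 'p'  (base case)
Concatenating: 'p' + 'w' + 's' + 'y' + 's' + 'q' + 'g' + 'l' + 'f' = 'pwsysqglf'

pwsysqglf


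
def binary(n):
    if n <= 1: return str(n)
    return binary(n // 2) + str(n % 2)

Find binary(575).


binary(575) = binary(287) + '1'
binary(287) = binary(143) + '1'
binary(143) = binary(71) + '1'
binary(71) = binary(35) + '1'
binary(35) = binary(17) + '1'
binary(17) = binary(8) + '1'
binary(8) = binary(4) + '0'
binary(4) = binary(2) + '0'
binary(2) = binary(1) + '0'
binary(1) = '1'  (base case)
Concatenating: '1' + '0' + '0' + '0' + '1' + '1' + '1' + '1' + '1' + '1' = '1000111111'

1000111111


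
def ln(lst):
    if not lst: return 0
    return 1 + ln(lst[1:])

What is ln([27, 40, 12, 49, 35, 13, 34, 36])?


ln([27, 40, 12, 49, 35, 13, 34, 36]) = 1 + ln([40, 12, 49, 35, 13, 34, 36])
ln([40, 12, 49, 35, 13, 34, 36]) = 1 + ln([12, 49, 35, 13, 34, 36])
ln([12, 49, 35, 13, 34, 36]) = 1 + ln([49, 35, 13, 34, 36])
ln([49, 35, 13, 34, 36]) = 1 + ln([35, 13, 34, 36])
ln([35, 13, 34, 36]) = 1 + ln([13, 34, 36])
ln([13, 34, 36]) = 1 + ln([34, 36])
ln([34, 36]) = 1 + ln([36])
ln([36]) = 1 + ln([])
ln([]) = 0  (base case)
Unwinding: 1 + 1 + 1 + 1 + 1 + 1 + 1 + 1 + 0 = 8

8


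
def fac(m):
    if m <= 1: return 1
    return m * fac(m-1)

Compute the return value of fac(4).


fac(4)
= 4 * fac(3)
= 4 * 3 * fac(2)
= 4 * 3 * 2 * fac(1)
= 4 * 3 * 2 * 1
= 24

24


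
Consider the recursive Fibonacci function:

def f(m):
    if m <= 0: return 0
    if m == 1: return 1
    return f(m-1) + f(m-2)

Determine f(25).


Computing f(25) bottom-up:
f(0) = 0
f(1) = 1
f(2) = f(1) + f(0) = 1 + 0 = 1
f(3) = f(2) + f(1) = 1 + 1 = 2
f(4) = f(3) + f(2) = 2 + 1 = 3
f(5) = f(4) + f(3) = 3 + 2 = 5
f(6) = f(5) + f(4) = 5 + 3 = 8
f(7) = f(6) + f(5) = 8 + 5 = 13
f(8) = f(7) + f(6) = 13 + 8 = 21
f(9) = f(8) + f(7) = 21 + 13 = 34
f(10) = f(9) + f(8) = 34 + 21 = 55
f(11) = f(10) + f(9) = 55 + 34 = 89
f(12) = f(11) + f(10) = 89 + 55 = 144
f(13) = f(12) + f(11) = 144 + 89 = 233
f(14) = f(13) + f(12) = 233 + 144 = 377
f(15) = f(14) + f(13) = 377 + 233 = 610
f(16) = f(15) + f(14) = 610 + 377 = 987
f(17) = f(16) + f(15) = 987 + 610 = 1597
f(18) = f(17) + f(16) = 1597 + 987 = 2584
f(19) = f(18) + f(17) = 2584 + 1597 = 4181
f(20) = f(19) + f(18) = 4181 + 2584 = 6765
f(21) = f(20) + f(19) = 6765 + 4181 = 10946
f(22) = f(21) + f(20) = 10946 + 6765 = 17711
f(23) = f(22) + f(21) = 17711 + 10946 = 28657
f(24) = f(23) + f(22) = 28657 + 17711 = 46368
f(25) = f(24) + f(23) = 46368 + 28657 = 75025

75025


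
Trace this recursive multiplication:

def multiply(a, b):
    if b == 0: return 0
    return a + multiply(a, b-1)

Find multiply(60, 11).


multiply(60, 11) = 60 + multiply(60, 10)
multiply(60, 10) = 60 + multiply(60, 9)
multiply(60, 9) = 60 + multiply(60, 8)
multiply(60, 8) = 60 + multiply(60, 7)
multiply(60, 7) = 60 + multiply(60, 6)
multiply(60, 6) = 60 + multiply(60, 5)
multiply(60, 5) = 60 + multiply(60, 4)
multiply(60, 4) = 60 + multiply(60, 3)
multiply(60, 3) = 60 + multiply(60, 2)
multiply(60, 2) = 60 + multiply(60, 1)
multiply(60, 1) = 60 + multiply(60, 0)
multiply(60, 0) = 0  (base case)
Total: 60 + 60 + 60 + 60 + 60 + 60 + 60 + 60 + 60 + 60 + 60 + 0 = 660

660


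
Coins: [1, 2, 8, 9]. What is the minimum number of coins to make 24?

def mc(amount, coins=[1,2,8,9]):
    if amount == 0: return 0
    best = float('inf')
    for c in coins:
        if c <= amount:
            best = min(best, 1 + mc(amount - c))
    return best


Building up with DP:
mc(0) = 0
mc(1) = min(1+mc(0)=1+0=1) = 1
mc(2) = min(1+mc(1)=1+1=2, 1+mc(0)=1+0=1) = 1
mc(3) = min(1+mc(2)=1+1=2, 1+mc(1)=1+1=2) = 2
mc(4) = min(1+mc(3)=1+2=3, 1+mc(2)=1+1=2) = 2
mc(5) = min(1+mc(4)=1+2=3, 1+mc(3)=1+2=3) = 3
mc(6) = min(1+mc(5)=1+3=4, 1+mc(4)=1+2=3) = 3
mc(7) = min(1+mc(6)=1+3=4, 1+mc(5)=1+3=4) = 4
mc(8) = min(1+mc(7)=1+4=5, 1+mc(6)=1+3=4, 1+mc(0)=1+0=1) = 1
mc(9) = min(1+mc(8)=1+1=2, 1+mc(7)=1+4=5, 1+mc(1)=1+1=2, 1+mc(0)=1+0=1) = 1
mc(10) = min(1+mc(9)=1+1=2, 1+mc(8)=1+1=2, 1+mc(2)=1+1=2, 1+mc(1)=1+1=2) = 2
mc(11) = min(1+mc(10)=1+2=3, 1+mc(9)=1+1=2, 1+mc(3)=1+2=3, 1+mc(2)=1+1=2) = 2
mc(12) = min(1+mc(11)=1+2=3, 1+mc(10)=1+2=3, 1+mc(4)=1+2=3, 1+mc(3)=1+2=3) = 3
mc(13) = min(1+mc(12)=1+3=4, 1+mc(11)=1+2=3, 1+mc(5)=1+3=4, 1+mc(4)=1+2=3) = 3
mc(14) = min(1+mc(13)=1+3=4, 1+mc(12)=1+3=4, 1+mc(6)=1+3=4, 1+mc(5)=1+3=4) = 4
mc(15) = min(1+mc(14)=1+4=5, 1+mc(13)=1+3=4, 1+mc(7)=1+4=5, 1+mc(6)=1+3=4) = 4
mc(16) = min(1+mc(15)=1+4=5, 1+mc(14)=1+4=5, 1+mc(8)=1+1=2, 1+mc(7)=1+4=5) = 2
mc(17) = min(1+mc(16)=1+2=3, 1+mc(15)=1+4=5, 1+mc(9)=1+1=2, 1+mc(8)=1+1=2) = 2
mc(18) = min(1+mc(17)=1+2=3, 1+mc(16)=1+2=3, 1+mc(10)=1+2=3, 1+mc(9)=1+1=2) = 2
mc(19) = min(1+mc(18)=1+2=3, 1+mc(17)=1+2=3, 1+mc(11)=1+2=3, 1+mc(10)=1+2=3) = 3
mc(20) = min(1+mc(19)=1+3=4, 1+mc(18)=1+2=3, 1+mc(12)=1+3=4, 1+mc(11)=1+2=3) = 3
mc(21) = min(1+mc(20)=1+3=4, 1+mc(19)=1+3=4, 1+mc(13)=1+3=4, 1+mc(12)=1+3=4) = 4
mc(22) = min(1+mc(21)=1+4=5, 1+mc(20)=1+3=4, 1+mc(14)=1+4=5, 1+mc(13)=1+3=4) = 4
mc(23) = min(1+mc(22)=1+4=5, 1+mc(21)=1+4=5, 1+mc(15)=1+4=5, 1+mc(14)=1+4=5) = 5
mc(24) = min(1+mc(23)=1+5=6, 1+mc(22)=1+4=5, 1+mc(16)=1+2=3, 1+mc(15)=1+4=5) = 3

3


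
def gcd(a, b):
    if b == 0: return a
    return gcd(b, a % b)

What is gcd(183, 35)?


gcd(183, 35) = gcd(35, 8)
gcd(35, 8) = gcd(8, 3)
gcd(8, 3) = gcd(3, 2)
gcd(3, 2) = gcd(2, 1)
gcd(2, 1) = gcd(1, 0)
gcd(1, 0) = 1  (base case)

1


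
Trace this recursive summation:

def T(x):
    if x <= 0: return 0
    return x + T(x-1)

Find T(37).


T(37)
= 37 + 36 + 35 + 34 + 33 + 32 + 31 + 30 + 29 + 28 + 27 + 26 + 25 + 24 + 23 + 22 + 21 + 20 + 19 + 18 + 17 + 16 + 15 + 14 + 13 + 12 + 11 + 10 + 9 + 8 + 7 + 6 + 5 + 4 + 3 + 2 + 1 + T(0)
= 37 + 36 + 35 + 34 + 33 + 32 + 31 + 30 + 29 + 28 + 27 + 26 + 25 + 24 + 23 + 22 + 21 + 20 + 19 + 18 + 17 + 16 + 15 + 14 + 13 + 12 + 11 + 10 + 9 + 8 + 7 + 6 + 5 + 4 + 3 + 2 + 1 + 0
= 703

703


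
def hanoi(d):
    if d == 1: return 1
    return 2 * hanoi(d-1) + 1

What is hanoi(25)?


hanoi(25) = 2 * hanoi(24) + 1
hanoi(24) = 2 * hanoi(23) + 1
hanoi(23) = 2 * hanoi(22) + 1
hanoi(22) = 2 * hanoi(21) + 1
hanoi(21) = 2 * hanoi(20) + 1
hanoi(20) = 2 * hanoi(19) + 1
hanoi(19) = 2 * hanoi(18) + 1
hanoi(18) = 2 * hanoi(17) + 1
hanoi(17) = 2 * hanoi(16) + 1
hanoi(16) = 2 * hanoi(15) + 1
hanoi(15) = 2 * hanoi(14) + 1
hanoi(14) = 2 * hanoi(13) + 1
hanoi(13) = 2 * hanoi(12) + 1
hanoi(12) = 2 * hanoi(11) + 1
hanoi(11) = 2 * hanoi(10) + 1
hanoi(10) = 2 * hanoi(9) + 1
hanoi(9) = 2 * hanoi(8) + 1
hanoi(8) = 2 * hanoi(7) + 1
hanoi(7) = 2 * hanoi(6) + 1
hanoi(6) = 2 * hanoi(5) + 1
hanoi(5) = 2 * hanoi(4) + 1
hanoi(4) = 2 * hanoi(3) + 1
hanoi(3) = 2 * hanoi(2) + 1
hanoi(2) = 2 * hanoi(1) + 1
hanoi(1) = 1  (base case)
hanoi(2) = 2 * 1 + 1 = 3
hanoi(3) = 2 * 3 + 1 = 7
hanoi(4) = 2 * 7 + 1 = 15
hanoi(5) = 2 * 15 + 1 = 31
hanoi(6) = 2 * 31 + 1 = 63
hanoi(7) = 2 * 63 + 1 = 127
hanoi(8) = 2 * 127 + 1 = 255
hanoi(9) = 2 * 255 + 1 = 511
hanoi(10) = 2 * 511 + 1 = 1023
hanoi(11) = 2 * 1023 + 1 = 2047
hanoi(12) = 2 * 2047 + 1 = 4095
hanoi(13) = 2 * 4095 + 1 = 8191
hanoi(14) = 2 * 8191 + 1 = 16383
hanoi(15) = 2 * 16383 + 1 = 32767
hanoi(16) = 2 * 32767 + 1 = 65535
hanoi(17) = 2 * 65535 + 1 = 131071
hanoi(18) = 2 * 131071 + 1 = 262143
hanoi(19) = 2 * 262143 + 1 = 524287
hanoi(20) = 2 * 524287 + 1 = 1048575
hanoi(21) = 2 * 1048575 + 1 = 2097151
hanoi(22) = 2 * 2097151 + 1 = 4194303
hanoi(23) = 2 * 4194303 + 1 = 8388607
hanoi(24) = 2 * 8388607 + 1 = 16777215
hanoi(25) = 2 * 16777215 + 1 = 33554431

33554431


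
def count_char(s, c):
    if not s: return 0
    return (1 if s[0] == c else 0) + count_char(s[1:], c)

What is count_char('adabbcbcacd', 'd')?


s[0]='a' != 'd' -> 0
s[0]='d' == 'd' -> 1
s[0]='a' != 'd' -> 0
s[0]='b' != 'd' -> 0
s[0]='b' != 'd' -> 0
s[0]='c' != 'd' -> 0
s[0]='b' != 'd' -> 0
s[0]='c' != 'd' -> 0
s[0]='a' != 'd' -> 0
s[0]='c' != 'd' -> 0
s[0]='d' == 'd' -> 1
Sum: 0 + 1 + 0 + 0 + 0 + 0 + 0 + 0 + 0 + 0 + 1 = 2

2


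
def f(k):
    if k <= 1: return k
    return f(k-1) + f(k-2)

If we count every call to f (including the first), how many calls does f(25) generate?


Let C(n) = total calls for f(n)
C(0) = 1, C(1) = 1
C(2) = 1 + C(1) + C(0) = 1 + 1 + 1 = 3
C(3) = 1 + C(2) + C(1) = 1 + 3 + 1 = 5
C(4) = 1 + C(3) + C(2) = 1 + 5 + 3 = 9
C(5) = 1 + C(4) + C(3) = 1 + 9 + 5 = 15
C(6) = 1 + C(5) + C(4) = 1 + 15 + 9 = 25
C(7) = 1 + C(6) + C(5) = 1 + 25 + 15 = 41
C(8) = 1 + C(7) + C(6) = 1 + 41 + 25 = 67
C(9) = 1 + C(8) + C(7) = 1 + 67 + 41 = 109
C(10) = 1 + C(9) + C(8) = 1 + 109 + 67 = 177
C(11) = 1 + C(10) + C(9) = 1 + 177 + 109 = 287
C(12) = 1 + C(11) + C(10) = 1 + 287 + 177 = 465
C(13) = 1 + C(12) + C(11) = 1 + 465 + 287 = 753
C(14) = 1 + C(13) + C(12) = 1 + 753 + 465 = 1219
C(15) = 1 + C(14) + C(13) = 1 + 1219 + 753 = 1973
C(16) = 1 + C(15) + C(14) = 1 + 1973 + 1219 = 3193
C(17) = 1 + C(16) + C(15) = 1 + 3193 + 1973 = 5167
C(18) = 1 + C(17) + C(16) = 1 + 5167 + 3193 = 8361
C(19) = 1 + C(18) + C(17) = 1 + 8361 + 5167 = 13529
C(20) = 1 + C(19) + C(18) = 1 + 13529 + 8361 = 21891
C(21) = 1 + C(20) + C(19) = 1 + 21891 + 13529 = 35421
C(22) = 1 + C(21) + C(20) = 1 + 35421 + 21891 = 57313
C(23) = 1 + C(22) + C(21) = 1 + 57313 + 35421 = 92735
C(24) = 1 + C(23) + C(22) = 1 + 92735 + 57313 = 150049
C(25) = 1 + C(24) + C(23) = 1 + 150049 + 92735 = 242785

242785


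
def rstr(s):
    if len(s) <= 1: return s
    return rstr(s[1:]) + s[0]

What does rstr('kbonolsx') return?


rstr('kbonolsx') = rstr('bonolsx') + 'k'
rstr('bonolsx') = rstr('onolsx') + 'b'
rstr('onolsx') = rstr('nolsx') + 'o'
rstr('nolsx') = rstr('olsx') + 'n'
rstr('olsx') = rstr('lsx') + 'o'
rstr('lsx') = rstr('sx') + 'l'
rstr('sx') = rstr('x') + 's'
rstr('x') = 'x'  (base case)
Concatenating: 'x' + 's' + 'l' + 'o' + 'n' + 'o' + 'b' + 'k' = 'xslonobk'

xslonobk


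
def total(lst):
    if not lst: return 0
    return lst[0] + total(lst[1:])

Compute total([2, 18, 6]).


total([2, 18, 6]) = 2 + total([18, 6])
total([18, 6]) = 18 + total([6])
total([6]) = 6 + total([])
total([]) = 0  (base case)
Total: 2 + 18 + 6 + 0 = 26

26


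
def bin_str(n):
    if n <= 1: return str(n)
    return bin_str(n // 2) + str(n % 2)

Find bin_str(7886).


bin_str(7886) = bin_str(3943) + '0'
bin_str(3943) = bin_str(1971) + '1'
bin_str(1971) = bin_str(985) + '1'
bin_str(985) = bin_str(492) + '1'
bin_str(492) = bin_str(246) + '0'
bin_str(246) = bin_str(123) + '0'
bin_str(123) = bin_str(61) + '1'
bin_str(61) = bin_str(30) + '1'
bin_str(30) = bin_str(15) + '0'
bin_str(15) = bin_str(7) + '1'
bin_str(7) = bin_str(3) + '1'
bin_str(3) = bin_str(1) + '1'
bin_str(1) = '1'  (base case)
Concatenating: '1' + '1' + '1' + '1' + '0' + '1' + '1' + '0' + '0' + '1' + '1' + '1' + '0' = '1111011001110'

1111011001110


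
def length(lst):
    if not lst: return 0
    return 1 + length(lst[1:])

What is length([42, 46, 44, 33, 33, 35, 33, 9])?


length([42, 46, 44, 33, 33, 35, 33, 9]) = 1 + length([46, 44, 33, 33, 35, 33, 9])
length([46, 44, 33, 33, 35, 33, 9]) = 1 + length([44, 33, 33, 35, 33, 9])
length([44, 33, 33, 35, 33, 9]) = 1 + length([33, 33, 35, 33, 9])
length([33, 33, 35, 33, 9]) = 1 + length([33, 35, 33, 9])
length([33, 35, 33, 9]) = 1 + length([35, 33, 9])
length([35, 33, 9]) = 1 + length([33, 9])
length([33, 9]) = 1 + length([9])
length([9]) = 1 + length([])
length([]) = 0  (base case)
Unwinding: 1 + 1 + 1 + 1 + 1 + 1 + 1 + 1 + 0 = 8

8


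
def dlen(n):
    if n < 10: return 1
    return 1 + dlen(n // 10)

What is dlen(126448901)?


dlen(126448901) = 1 + dlen(12644890)
dlen(12644890) = 1 + dlen(1264489)
dlen(1264489) = 1 + dlen(126448)
dlen(126448) = 1 + dlen(12644)
dlen(12644) = 1 + dlen(1264)
dlen(1264) = 1 + dlen(126)
dlen(126) = 1 + dlen(12)
dlen(12) = 1 + dlen(1)
dlen(1) = 1  (base case: 1 < 10)
Unwinding: 1 + 1 + 1 + 1 + 1 + 1 + 1 + 1 + 1 = 9

9


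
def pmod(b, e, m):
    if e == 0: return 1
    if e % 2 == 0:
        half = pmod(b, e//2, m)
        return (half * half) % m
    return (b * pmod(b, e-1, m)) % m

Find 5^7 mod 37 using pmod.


pmod(5, 7, 37): e is odd, compute pmod(5, 6, 37)
  pmod(5, 6, 37): e is even, compute pmod(5, 3, 37)
    pmod(5, 3, 37): e is odd, compute pmod(5, 2, 37)
      pmod(5, 2, 37): e is even, compute pmod(5, 1, 37)
        pmod(5, 1, 37): e is odd, compute pmod(5, 0, 37)
          pmod(5, 0, 37) = 1
        (5 * 1) % 37 = 5
      half=5, (5*5) % 37 = 25
    (5 * 25) % 37 = 14
  half=14, (14*14) % 37 = 11
(5 * 11) % 37 = 18

18


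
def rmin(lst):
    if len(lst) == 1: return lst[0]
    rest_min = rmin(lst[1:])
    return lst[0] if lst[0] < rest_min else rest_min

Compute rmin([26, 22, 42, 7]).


rmin([26, 22, 42, 7]): compare 26 with rmin([22, 42, 7])
rmin([22, 42, 7]): compare 22 with rmin([42, 7])
rmin([42, 7]): compare 42 with rmin([7])
rmin([7]) = 7  (base case)
Compare 42 with 7 -> 7
Compare 22 with 7 -> 7
Compare 26 with 7 -> 7

7


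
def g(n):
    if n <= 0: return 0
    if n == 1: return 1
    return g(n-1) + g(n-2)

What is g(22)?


Computing g(22) bottom-up:
g(0) = 0
g(1) = 1
g(2) = g(1) + g(0) = 1 + 0 = 1
g(3) = g(2) + g(1) = 1 + 1 = 2
g(4) = g(3) + g(2) = 2 + 1 = 3
g(5) = g(4) + g(3) = 3 + 2 = 5
g(6) = g(5) + g(4) = 5 + 3 = 8
g(7) = g(6) + g(5) = 8 + 5 = 13
g(8) = g(7) + g(6) = 13 + 8 = 21
g(9) = g(8) + g(7) = 21 + 13 = 34
g(10) = g(9) + g(8) = 34 + 21 = 55
g(11) = g(10) + g(9) = 55 + 34 = 89
g(12) = g(11) + g(10) = 89 + 55 = 144
g(13) = g(12) + g(11) = 144 + 89 = 233
g(14) = g(13) + g(12) = 233 + 144 = 377
g(15) = g(14) + g(13) = 377 + 233 = 610
g(16) = g(15) + g(14) = 610 + 377 = 987
g(17) = g(16) + g(15) = 987 + 610 = 1597
g(18) = g(17) + g(16) = 1597 + 987 = 2584
g(19) = g(18) + g(17) = 2584 + 1597 = 4181
g(20) = g(19) + g(18) = 4181 + 2584 = 6765
g(21) = g(20) + g(19) = 6765 + 4181 = 10946
g(22) = g(21) + g(20) = 10946 + 6765 = 17711

17711


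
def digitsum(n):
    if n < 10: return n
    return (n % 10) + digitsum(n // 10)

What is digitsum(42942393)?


digitsum(42942393) = 3 + digitsum(4294239)
digitsum(4294239) = 9 + digitsum(429423)
digitsum(429423) = 3 + digitsum(42942)
digitsum(42942) = 2 + digitsum(4294)
digitsum(4294) = 4 + digitsum(429)
digitsum(429) = 9 + digitsum(42)
digitsum(42) = 2 + digitsum(4)
digitsum(4) = 4  (base case)
Total: 3 + 9 + 3 + 2 + 4 + 9 + 2 + 4 = 36

36


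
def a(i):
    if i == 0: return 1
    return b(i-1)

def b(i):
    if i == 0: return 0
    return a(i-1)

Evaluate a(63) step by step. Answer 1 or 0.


a(63) = b(62)
b(62) = a(61)
a(61) = b(60)
b(60) = a(59)
a(59) = b(58)
b(58) = a(57)
a(57) = b(56)
b(56) = a(55)
a(55) = b(54)
b(54) = a(53)
a(53) = b(52)
b(52) = a(51)
a(51) = b(50)
b(50) = a(49)
a(49) = b(48)
b(48) = a(47)
a(47) = b(46)
b(46) = a(45)
a(45) = b(44)
b(44) = a(43)
a(43) = b(42)
b(42) = a(41)
a(41) = b(40)
b(40) = a(39)
a(39) = b(38)
b(38) = a(37)
a(37) = b(36)
b(36) = a(35)
a(35) = b(34)
b(34) = a(33)
a(33) = b(32)
b(32) = a(31)
a(31) = b(30)
b(30) = a(29)
a(29) = b(28)
b(28) = a(27)
a(27) = b(26)
b(26) = a(25)
a(25) = b(24)
b(24) = a(23)
a(23) = b(22)
b(22) = a(21)
a(21) = b(20)
b(20) = a(19)
a(19) = b(18)
b(18) = a(17)
a(17) = b(16)
b(16) = a(15)
a(15) = b(14)
b(14) = a(13)
a(13) = b(12)
b(12) = a(11)
a(11) = b(10)
b(10) = a(9)
a(9) = b(8)
b(8) = a(7)
a(7) = b(6)
b(6) = a(5)
a(5) = b(4)
b(4) = a(3)
a(3) = b(2)
b(2) = a(1)
a(1) = b(0)
b(0) = 0  (base case)
Result: 0

0


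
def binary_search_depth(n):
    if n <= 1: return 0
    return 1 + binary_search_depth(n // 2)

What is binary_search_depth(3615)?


3615 / 2 = 1807
1807 / 2 = 903
903 / 2 = 451
451 / 2 = 225
225 / 2 = 112
112 / 2 = 56
56 / 2 = 28
28 / 2 = 14
14 / 2 = 7
7 / 2 = 3
3 / 2 = 1
Reached 1 after 11 halvings

11


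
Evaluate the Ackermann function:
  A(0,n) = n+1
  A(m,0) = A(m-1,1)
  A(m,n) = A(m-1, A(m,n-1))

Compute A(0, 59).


A(0, 59) = 60
Result: A(0, 59) = 60

60


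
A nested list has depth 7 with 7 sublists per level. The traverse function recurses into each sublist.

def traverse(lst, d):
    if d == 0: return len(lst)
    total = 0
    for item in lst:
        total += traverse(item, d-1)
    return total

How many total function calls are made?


At depth 0 (root): 1 call
At depth 1: each of 1 parents calls traverse on 7 children = 7 calls
At depth 2: each of 7 parents calls traverse on 7 children = 49 calls
At depth 3: each of 49 parents calls traverse on 7 children = 343 calls
At depth 4: each of 343 parents calls traverse on 7 children = 2401 calls
At depth 5: each of 2401 parents calls traverse on 7 children = 16807 calls
At depth 6: each of 16807 parents calls traverse on 7 children = 117649 calls
At depth 7: each of 117649 parents calls traverse on 7 children = 823543 calls
Total: 1 + 7 + 49 + 343 + 2401 + 16807 + 117649 + 823543 = 960800

960800


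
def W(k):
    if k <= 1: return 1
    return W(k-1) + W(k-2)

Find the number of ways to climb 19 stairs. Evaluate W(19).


Building up from base cases:
W(0) = 1
W(1) = 1
W(2) = W(1) + W(0) = 1 + 1 = 2
W(3) = W(2) + W(1) = 2 + 1 = 3
W(4) = W(3) + W(2) = 3 + 2 = 5
W(5) = W(4) + W(3) = 5 + 3 = 8
W(6) = W(5) + W(4) = 8 + 5 = 13
W(7) = W(6) + W(5) = 13 + 8 = 21
W(8) = W(7) + W(6) = 21 + 13 = 34
W(9) = W(8) + W(7) = 34 + 21 = 55
W(10) = W(9) + W(8) = 55 + 34 = 89
W(11) = W(10) + W(9) = 89 + 55 = 144
W(12) = W(11) + W(10) = 144 + 89 = 233
W(13) = W(12) + W(11) = 233 + 144 = 377
W(14) = W(13) + W(12) = 377 + 233 = 610
W(15) = W(14) + W(13) = 610 + 377 = 987
W(16) = W(15) + W(14) = 987 + 610 = 1597
W(17) = W(16) + W(15) = 1597 + 987 = 2584
W(18) = W(17) + W(16) = 2584 + 1597 = 4181
W(19) = W(18) + W(17) = 4181 + 2584 = 6765

6765


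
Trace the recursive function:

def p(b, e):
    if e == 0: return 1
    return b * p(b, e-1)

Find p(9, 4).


p(9, 4)
= 9 * p(9, 3)
= 9 * 9 * p(9, 2)
= 9 * 9 * 9 * p(9, 1)
= 9 * 9 * 9 * 9 * p(9, 0)
= 9 * 9 * 9 * 9 * 1
= 6561

6561


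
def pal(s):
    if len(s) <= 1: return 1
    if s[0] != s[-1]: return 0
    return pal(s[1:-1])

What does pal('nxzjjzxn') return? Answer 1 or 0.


pal('nxzjjzxn'): s[0]='n' == s[-1]='n' -> check pal('xzjjzx')
pal('xzjjzx'): s[0]='x' == s[-1]='x' -> check pal('zjjz')
pal('zjjz'): s[0]='z' == s[-1]='z' -> check pal('jj')
pal('jj'): s[0]='j' == s[-1]='j' -> check pal('')
pal(''): len <= 1 -> return 1  (base case)
Result: 1 (palindrome)

1


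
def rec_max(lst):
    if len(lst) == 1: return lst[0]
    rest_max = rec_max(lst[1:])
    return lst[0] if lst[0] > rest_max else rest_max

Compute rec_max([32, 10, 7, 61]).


rec_max([32, 10, 7, 61]): compare 32 with rec_max([10, 7, 61])
rec_max([10, 7, 61]): compare 10 with rec_max([7, 61])
rec_max([7, 61]): compare 7 with rec_max([61])
rec_max([61]) = 61  (base case)
Compare 7 with 61 -> 61
Compare 10 with 61 -> 61
Compare 32 with 61 -> 61

61


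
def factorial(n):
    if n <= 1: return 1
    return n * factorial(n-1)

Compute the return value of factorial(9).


factorial(9)
= 9 * factorial(8)
= 9 * 8 * factorial(7)
= 9 * 8 * 7 * factorial(6)
= 9 * 8 * 7 * 6 * factorial(5)
= 9 * 8 * 7 * 6 * 5 * factorial(4)
= 9 * 8 * 7 * 6 * 5 * 4 * factorial(3)
= 9 * 8 * 7 * 6 * 5 * 4 * 3 * factorial(2)
= 9 * 8 * 7 * 6 * 5 * 4 * 3 * 2 * factorial(1)
= 9 * 8 * 7 * 6 * 5 * 4 * 3 * 2 * 1
= 362880

362880


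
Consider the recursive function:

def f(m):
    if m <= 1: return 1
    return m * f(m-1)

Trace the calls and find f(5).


f(5)
= 5 * f(4)
= 5 * 4 * f(3)
= 5 * 4 * 3 * f(2)
= 5 * 4 * 3 * 2 * f(1)
= 5 * 4 * 3 * 2 * 1
= 120

120


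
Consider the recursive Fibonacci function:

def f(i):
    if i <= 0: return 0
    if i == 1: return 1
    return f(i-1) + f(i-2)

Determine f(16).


Computing f(16) bottom-up:
f(0) = 0
f(1) = 1
f(2) = f(1) + f(0) = 1 + 0 = 1
f(3) = f(2) + f(1) = 1 + 1 = 2
f(4) = f(3) + f(2) = 2 + 1 = 3
f(5) = f(4) + f(3) = 3 + 2 = 5
f(6) = f(5) + f(4) = 5 + 3 = 8
f(7) = f(6) + f(5) = 8 + 5 = 13
f(8) = f(7) + f(6) = 13 + 8 = 21
f(9) = f(8) + f(7) = 21 + 13 = 34
f(10) = f(9) + f(8) = 34 + 21 = 55
f(11) = f(10) + f(9) = 55 + 34 = 89
f(12) = f(11) + f(10) = 89 + 55 = 144
f(13) = f(12) + f(11) = 144 + 89 = 233
f(14) = f(13) + f(12) = 233 + 144 = 377
f(15) = f(14) + f(13) = 377 + 233 = 610
f(16) = f(15) + f(14) = 610 + 377 = 987

987


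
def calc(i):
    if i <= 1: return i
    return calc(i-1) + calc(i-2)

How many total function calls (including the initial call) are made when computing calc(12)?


Let C(n) = total calls for calc(n)
C(0) = 1, C(1) = 1
C(2) = 1 + C(1) + C(0) = 1 + 1 + 1 = 3
C(3) = 1 + C(2) + C(1) = 1 + 3 + 1 = 5
C(4) = 1 + C(3) + C(2) = 1 + 5 + 3 = 9
C(5) = 1 + C(4) + C(3) = 1 + 9 + 5 = 15
C(6) = 1 + C(5) + C(4) = 1 + 15 + 9 = 25
C(7) = 1 + C(6) + C(5) = 1 + 25 + 15 = 41
C(8) = 1 + C(7) + C(6) = 1 + 41 + 25 = 67
C(9) = 1 + C(8) + C(7) = 1 + 67 + 41 = 109
C(10) = 1 + C(9) + C(8) = 1 + 109 + 67 = 177
C(11) = 1 + C(10) + C(9) = 1 + 177 + 109 = 287
C(12) = 1 + C(11) + C(10) = 1 + 287 + 177 = 465

465


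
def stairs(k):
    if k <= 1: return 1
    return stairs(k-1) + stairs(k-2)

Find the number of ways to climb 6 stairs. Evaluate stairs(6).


Building up from base cases:
stairs(0) = 1
stairs(1) = 1
stairs(2) = stairs(1) + stairs(0) = 1 + 1 = 2
stairs(3) = stairs(2) + stairs(1) = 2 + 1 = 3
stairs(4) = stairs(3) + stairs(2) = 3 + 2 = 5
stairs(5) = stairs(4) + stairs(3) = 5 + 3 = 8
stairs(6) = stairs(5) + stairs(4) = 8 + 5 = 13

13


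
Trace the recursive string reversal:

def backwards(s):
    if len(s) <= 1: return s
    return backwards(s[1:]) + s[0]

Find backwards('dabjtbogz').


backwards('dabjtbogz') = backwards('abjtbogz') + 'd'
backwards('abjtbogz') = backwards('bjtbogz') + 'a'
backwards('bjtbogz') = backwards('jtbogz') + 'b'
backwards('jtbogz') = backwards('tbogz') + 'j'
backwards('tbogz') = backwards('bogz') + 't'
backwards('bogz') = backwards('ogz') + 'b'
backwards('ogz') = backwards('gz') + 'o'
backwards('gz') = backwards('z') + 'g'
backwards('z') = 'z'  (base case)
Concatenating: 'z' + 'g' + 'o' + 'b' + 't' + 'j' + 'b' + 'a' + 'd' = 'zgobtjbad'

zgobtjbad
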